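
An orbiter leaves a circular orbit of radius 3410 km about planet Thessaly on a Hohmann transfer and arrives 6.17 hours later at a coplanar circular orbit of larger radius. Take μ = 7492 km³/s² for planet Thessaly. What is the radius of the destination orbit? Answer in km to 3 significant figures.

Transfer time t = 6.17 hours = 22212 s, and t = π√(a_t³/μ).
So a_t = (μ t²/π²)^(1/3) = (7492 × (22212)² / π²)^(1/3) = 7208.2 km.
Since a_t = (r₁ + r₂)/2, r₂ = 2a_t − r₁ = 2×7208.2 − 3410 = 11006.4 km.

r₂ = 11000 km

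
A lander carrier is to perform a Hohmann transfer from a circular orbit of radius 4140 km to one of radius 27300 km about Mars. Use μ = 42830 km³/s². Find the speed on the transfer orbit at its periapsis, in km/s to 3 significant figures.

v = 4.24 km/s

Semi-major axis of the transfer orbit: a_t = (4140 + 27300)/2 = 15720 km.
At periapsis, r = 4140 km.
Applying v² = μ(2/r − 1/a_t): v = 4.239 km/s.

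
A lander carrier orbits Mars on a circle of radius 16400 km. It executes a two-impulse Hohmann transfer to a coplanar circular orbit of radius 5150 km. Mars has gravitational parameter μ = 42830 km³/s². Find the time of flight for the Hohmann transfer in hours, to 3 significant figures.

t = 4.72 hours

Transfer-ellipse semi-major axis a_t = (r₁ + r₂)/2 = (16400 + 5150)/2 = 10775 km.
Half the transfer-orbit period gives t = π√(a_t³/μ) = 16980 s.
Converting: 16980 s ÷ 3600 s/hour = 4.72 hours.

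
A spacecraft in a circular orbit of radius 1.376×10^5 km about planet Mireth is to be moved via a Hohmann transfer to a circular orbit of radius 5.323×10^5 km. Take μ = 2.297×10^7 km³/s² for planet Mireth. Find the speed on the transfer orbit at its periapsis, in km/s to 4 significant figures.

v = 16.29 km/s

Semi-major axis of the transfer orbit: a_t = (1.376×10^5 + 5.323×10^5)/2 = 3.3495×10^5 km.
At periapsis, r = 1.376×10^5 km.
From the vis-viva equation, v = √[μ(2/r − 1/a_t)] = 16.29 km/s.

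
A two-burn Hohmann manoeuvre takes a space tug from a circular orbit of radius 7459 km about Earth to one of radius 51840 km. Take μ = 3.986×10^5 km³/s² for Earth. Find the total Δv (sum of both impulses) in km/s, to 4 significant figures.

Transfer-ellipse semi-major axis a_t = (r₁ + r₂)/2 = (7459 + 51840)/2 = 29649.5 km.
Circular speed at r₁: v₁ = √(μ/r₁) = √(3.986×10^5/7459) = 7.310 km/s.
Transfer-orbit speed at r₁ (vis-viva): v_p = √[μ(2/r₁ − 1/a_t)] = 9.666 km/s.
First burn Δv₁ = |v_p − v₁| = 2.356 km/s.
At r₂, v₂ = √(μ/r₂) = 2.773 km/s.
Transfer-orbit speed at r₂: v_a = √[μ(2/r₂ − 1/a_t)] = 1.391 km/s.
Second burn Δv₂ = |v₂ − v_a| = 1.382 km/s.
Total Δv = Δv₁ + Δv₂ = 3.738 km/s.

Δv = 3.738 km/s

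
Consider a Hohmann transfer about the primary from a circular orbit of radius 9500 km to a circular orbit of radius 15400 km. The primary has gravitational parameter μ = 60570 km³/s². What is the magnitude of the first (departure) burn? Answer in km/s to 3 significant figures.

Semi-major axis of the transfer orbit: a_t = (9500 + 15400)/2 = 12450 km.
On the circular orbit at r = 9500 km, v_c = √(μ/r) = 2.5250 km/s.
Transfer-orbit speed at the same r (vis-viva, a = a_t): v_t = √[μ(2/r − 1/a_t)] = 2.8083 km/s.
Δv₁ = |v_t − v_c| = |2.8083 − 2.5250| = 0.2833 km/s.

Δv₁ = 0.283 km/s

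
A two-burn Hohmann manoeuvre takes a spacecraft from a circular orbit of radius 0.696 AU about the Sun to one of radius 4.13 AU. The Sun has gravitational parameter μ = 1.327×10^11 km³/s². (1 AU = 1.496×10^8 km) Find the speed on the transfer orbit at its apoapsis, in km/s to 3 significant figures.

v = 7.87 km/s

In km: r₁ = 0.696 × 1.496×10^8 = 1.041216×10^8 km; r₂ = 4.13 × 1.496×10^8 = 6.17848×10^8 km.
Semi-major axis of the transfer orbit: a_t = (1.041216×10^8 + 6.17848×10^8)/2 = 3.609848×10^8 km.
The apoapsis of the transfer ellipse is at r = 6.17848×10^8 km.
From the vis-viva equation, v = √[μ(2/r − 1/a_t)] = 7.871 km/s.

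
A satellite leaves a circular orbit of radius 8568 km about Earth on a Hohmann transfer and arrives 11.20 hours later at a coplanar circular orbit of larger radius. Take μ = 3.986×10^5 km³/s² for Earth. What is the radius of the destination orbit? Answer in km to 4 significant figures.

r₂ = 72120 km

Transfer time t = 11.20 hours = 40320 s, and t = π√(a_t³/μ).
So a_t = (μ t²/π²)^(1/3) = (3.986×10^5 × (40320)² / π²)^(1/3) = 40342 km.
Since a_t = (r₁ + r₂)/2, r₂ = 2a_t − r₁ = 2×40342 − 8568 = 72116 km.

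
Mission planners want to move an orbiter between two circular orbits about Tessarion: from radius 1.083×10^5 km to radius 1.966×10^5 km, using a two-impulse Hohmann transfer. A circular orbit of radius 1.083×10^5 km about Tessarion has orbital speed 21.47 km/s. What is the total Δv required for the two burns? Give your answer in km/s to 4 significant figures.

Δv = 5.416 km/s

From the circular-orbit relation v² = μ/r at r = 1.083×10^5 km: μ = v²r = (21.47)² × 1.083×10^5 = 4.99221×10^7 km³/s².
The Hohmann ellipse has a_t = (r₁ + r₂)/2 = 1.5245×10^5 km.
At r₁ the circular-orbit speed is v₁ = √(μ/r₁) = 21.4700 km/s.
On the transfer ellipse at r₁, vis-viva gives v_p = √[μ(2/r₁ − 1/a_t)] = 24.3815 km/s.
First burn Δv₁ = |v_p − v₁| = 2.9115 km/s.
Circular speed at r₂: v₂ = √(μ/r₂) = 15.9351 km/s.
Transfer-orbit speed at r₂: v_a = √[μ(2/r₂ − 1/a_t)] = 13.4309 km/s.
Second burn Δv₂ = |v₂ − v_a| = 2.5042 km/s.
Total Δv = Δv₁ + Δv₂ = 5.416 km/s.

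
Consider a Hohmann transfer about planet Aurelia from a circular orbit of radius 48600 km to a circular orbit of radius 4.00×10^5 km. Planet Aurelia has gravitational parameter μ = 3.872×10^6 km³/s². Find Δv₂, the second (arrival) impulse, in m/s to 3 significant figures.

Transfer-ellipse semi-major axis a_t = (r₁ + r₂)/2 = (48600 + 4.000×10^5)/2 = 2.243×10^5 km.
On the circular orbit at r = 4.000×10^5 km, v_c = √(μ/r) = 3.111 km/s.
Vis-viva on the transfer ellipse at r = 4.000×10^5 km gives v_t = √[μ(2/r − 1/a_t)] = 1.448 km/s.
Δv₂ = |v_t − v_c| = |1.448 − 3.111| = 1.663 km/s.

Δv₂ = 1660 m/s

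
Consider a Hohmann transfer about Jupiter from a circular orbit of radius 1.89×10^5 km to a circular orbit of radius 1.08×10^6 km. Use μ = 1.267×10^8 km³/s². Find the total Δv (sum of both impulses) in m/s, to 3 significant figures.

Δv = 12800 m/s

Semi-major axis of the transfer orbit: a_t = (1.890×10^5 + 1.080×10^6)/2 = 6.345×10^5 km.
At r₁ the circular-orbit speed is v₁ = √(μ/r₁) = 25.892 km/s.
Transfer-orbit speed at r₁ (vis-viva equation): v_p = √[μ(2/r₁ − 1/a_t)] = 33.780 km/s.
First burn Δv₁ = |v_p − v₁| = 7.888 km/s.
Circular speed at r₂: v₂ = √(μ/r₂) = 10.831 km/s.
Transfer-orbit speed at r₂: v_a = √[μ(2/r₂ − 1/a_t)] = 5.9114 km/s.
Second burn Δv₂ = |v₂ − v_a| = 4.920 km/s.
Δv = Δv₁ + Δv₂ = 7.888 + 4.920 = 12.81 km/s.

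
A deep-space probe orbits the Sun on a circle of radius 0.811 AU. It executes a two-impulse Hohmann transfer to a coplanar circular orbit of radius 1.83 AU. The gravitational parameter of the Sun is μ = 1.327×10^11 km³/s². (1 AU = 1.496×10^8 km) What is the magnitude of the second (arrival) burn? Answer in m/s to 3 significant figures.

Δv₂ = 4760 m/s

In km: r₁ = 0.811 × 1.496×10^8 = 1.213256×10^8 km; r₂ = 1.83 × 1.496×10^8 = 2.73768×10^8 km.
Semi-major axis of the transfer orbit: a_t = (1.213256×10^8 + 2.73768×10^8)/2 = 1.975468×10^8 km.
Circular speed at r = 2.73768×10^8 km: v_c = √(μ/r) = 22.016 km/s.
Vis-viva on the transfer ellipse at r = 2.73768×10^8 km gives v_t = √[μ(2/r − 1/a_t)] = 17.254 km/s.
Δv₂ = |v_t − v_c| = |17.254 − 22.016| = 4.762 km/s.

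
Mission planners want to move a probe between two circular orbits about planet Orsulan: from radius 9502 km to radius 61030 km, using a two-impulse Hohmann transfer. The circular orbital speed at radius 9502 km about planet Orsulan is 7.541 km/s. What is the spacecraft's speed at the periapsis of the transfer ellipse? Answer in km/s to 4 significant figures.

v = 9.920 km/s

From the circular-orbit relation v² = μ/r at r = 9502 km: μ = v²r = (7.541)² × 9502 = 5.40347×10^5 km³/s².
Semi-major axis of the transfer orbit: a_t = (9502 + 61030)/2 = 35266 km.
The periapsis of the transfer ellipse is at r = 9502 km.
Vis-viva: v = √[μ(2/r − 1/a_t)] = √[5.40347×10^5 × (2/9502 − 1/35266)] = 9.920 km/s.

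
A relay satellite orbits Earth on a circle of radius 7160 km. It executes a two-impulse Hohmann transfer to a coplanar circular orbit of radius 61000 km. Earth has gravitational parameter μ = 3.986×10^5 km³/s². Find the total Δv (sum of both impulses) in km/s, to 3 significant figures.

The Hohmann ellipse has a_t = (r₁ + r₂)/2 = 34080 km.
Circular speed at r₁: v₁ = √(μ/r₁) = √(3.986×10^5/7160) = 7.461 km/s.
On the transfer ellipse at r₁, vis-viva gives v_p = √[μ(2/r₁ − 1/a_t)] = 9.982 km/s.
First burn Δv₁ = |v_p − v₁| = 2.521 km/s.
Circular speed at r₂: v₂ = √(μ/r₂) = 2.5563 km/s.
Transfer-orbit speed at r₂: v_a = √[μ(2/r₂ − 1/a_t)] = 1.1717 km/s.
Second burn Δv₂ = |v₂ − v_a| = 1.385 km/s.
Δv = Δv₁ + Δv₂ = 2.521 + 1.385 = 3.906 km/s.

Δv = 3.91 km/s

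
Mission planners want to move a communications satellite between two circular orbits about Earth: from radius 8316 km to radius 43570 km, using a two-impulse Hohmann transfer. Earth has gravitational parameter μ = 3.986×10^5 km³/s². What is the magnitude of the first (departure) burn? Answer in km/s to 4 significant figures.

The Hohmann ellipse has a_t = (r₁ + r₂)/2 = 25943 km.
Circular speed at r = 8316 km: v_c = √(μ/r) = 6.923 km/s.
Vis-viva on the transfer ellipse at r = 8316 km gives v_t = √[μ(2/r − 1/a_t)] = 8.972 km/s.
Δv₁ = |v_t − v_c| = |8.972 − 6.923| = 2.049 km/s.

Δv₁ = 2.049 km/s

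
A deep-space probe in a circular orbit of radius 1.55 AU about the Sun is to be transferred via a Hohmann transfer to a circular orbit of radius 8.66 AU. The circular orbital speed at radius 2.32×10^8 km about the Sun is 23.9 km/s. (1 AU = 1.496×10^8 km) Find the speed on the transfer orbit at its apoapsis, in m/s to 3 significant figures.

From the circular-orbit relation v² = μ/r at r = 2.32×10^8 km: μ = v²r = (23.9)² × 2.32×10^8 = 1.32521×10^11 km³/s².
In km: r₁ = 1.55 × 1.496×10^8 = 2.3188×10^8 km; r₂ = 8.66 × 1.496×10^8 = 1.295536×10^9 km.
Semi-major axis of the transfer orbit: a_t = (2.3188×10^8 + 1.295536×10^9)/2 = 7.63708×10^8 km.
At apoapsis, r = 1.295536×10^9 km.
From the vis-viva equation, v = √[μ(2/r − 1/a_t)] = 5.573 km/s.

v = 5570 m/s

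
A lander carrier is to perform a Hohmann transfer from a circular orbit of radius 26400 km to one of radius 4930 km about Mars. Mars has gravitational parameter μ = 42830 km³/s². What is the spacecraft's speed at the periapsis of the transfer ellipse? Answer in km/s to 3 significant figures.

Transfer-ellipse semi-major axis a_t = (r₁ + r₂)/2 = (26400 + 4930)/2 = 15665 km.
The periapsis of the transfer ellipse is at r = 4930 km.
From the vis-viva equation, v = √[μ(2/r − 1/a_t)] = 3.826 km/s.

v = 3.83 km/s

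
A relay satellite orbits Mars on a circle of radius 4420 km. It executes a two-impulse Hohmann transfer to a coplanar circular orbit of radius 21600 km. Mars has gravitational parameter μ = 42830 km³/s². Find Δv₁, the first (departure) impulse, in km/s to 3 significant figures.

Transfer-ellipse semi-major axis a_t = (r₁ + r₂)/2 = (4420 + 21600)/2 = 13010 km.
Circular speed at r = 4420 km: v_c = √(μ/r) = 3.1129 km/s.
Transfer-orbit speed at the same r (vis-viva, a = a_t): v_t = √[μ(2/r − 1/a_t)] = 4.0110 km/s.
Δv₁ = |v_t − v_c| = |4.0110 − 3.1129| = 0.8981 km/s.

Δv₁ = 0.898 km/s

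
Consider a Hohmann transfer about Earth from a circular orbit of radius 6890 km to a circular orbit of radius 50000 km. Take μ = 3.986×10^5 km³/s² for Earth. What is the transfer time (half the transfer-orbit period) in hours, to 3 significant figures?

t = 6.63 hours

The Hohmann ellipse has a_t = (r₁ + r₂)/2 = 28445 km.
Half the transfer-orbit period gives t = π√(a_t³/μ) = 23870 s.
Converting: 23870 s ÷ 3600 s/hour = 6.63 hours.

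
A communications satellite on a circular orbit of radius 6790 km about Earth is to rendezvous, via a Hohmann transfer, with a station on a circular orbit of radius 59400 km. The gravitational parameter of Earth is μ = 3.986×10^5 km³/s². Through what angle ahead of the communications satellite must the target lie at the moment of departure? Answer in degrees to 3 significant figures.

Semi-major axis of the transfer orbit: a_t = (6790 + 59400)/2 = 33095 km.
The half-period of the transfer ellipse is t = π√(a_t³/μ) = 29959 s.
The target's mean motion on its circular orbit is ω₂ = √(μ/r₂³) = 4.3610×10^-5 rad/s.
Angle swept by the target during transfer: ω₂·t = 1.3065 rad = 74.86°.
The communications satellite traverses 180° on the transfer ellipse, so the target must lead by 180° − 74.86° = 105°.

φ = 105°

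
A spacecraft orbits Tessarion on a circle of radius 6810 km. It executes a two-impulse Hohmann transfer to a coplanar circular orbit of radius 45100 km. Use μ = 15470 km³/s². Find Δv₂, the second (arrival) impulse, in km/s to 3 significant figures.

Δv₂ = 0.286 km/s

The Hohmann ellipse has a_t = (r₁ + r₂)/2 = 25955 km.
Circular speed at r = 45100 km: v_c = √(μ/r) = 0.5857 km/s.
Vis-viva on the transfer ellipse at r = 45100 km gives v_t = √[μ(2/r − 1/a_t)] = 0.3000 km/s.
Δv₂ = |v_t − v_c| = |0.3000 − 0.5857| = 0.2857 km/s.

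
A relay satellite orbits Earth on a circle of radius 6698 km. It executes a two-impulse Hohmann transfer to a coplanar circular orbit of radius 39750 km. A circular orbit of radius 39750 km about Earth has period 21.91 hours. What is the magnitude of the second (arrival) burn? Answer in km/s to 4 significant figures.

From Kepler's third law T² = 4π²r³/μ at r = 39750 km, T = 21.91 hours = 21.91 × 3600 s = 78876 s: μ = 4π²r³/T² = 3.98549×10^5 km³/s².
Semi-major axis of the transfer orbit: a_t = (6698 + 39750)/2 = 23224 km.
On the circular orbit at r = 39750 km, v_c = √(μ/r) = 3.166 km/s.
Transfer-orbit speed at the same r (vis-viva, a = a_t): v_t = √[μ(2/r − 1/a_t)] = 1.700 km/s.
Δv₂ = |v_t − v_c| = |1.700 − 3.166| = 1.466 km/s.

Δv₂ = 1.466 km/s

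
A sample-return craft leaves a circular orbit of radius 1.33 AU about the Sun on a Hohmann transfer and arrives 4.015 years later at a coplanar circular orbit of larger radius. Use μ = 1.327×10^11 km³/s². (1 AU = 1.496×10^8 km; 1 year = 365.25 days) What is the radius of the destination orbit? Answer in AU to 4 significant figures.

r₂ = 6.690 AU

In km: r₁ = 1.33 × 1.496×10^8 = 1.98968×10^8 km.
Transfer time t = 4.015 years × 365.25 × 86400 s = 1.26703764×10^8 s, and t = π√(a_t³/μ).
So a_t = (μ t²/π²)^(1/3) = (1.327×10^11 × (1.26703764×10^8)² / π²)^(1/3) = 5.9986×10^8 km.
Since a_t = (r₁ + r₂)/2, r₂ = 2a_t − r₁ = 2×5.9986×10^8 − 1.98968×10^8 = 1.000752×10^9 km.
In AU: r₂ = 1.000752×10^9 / 1.496×10^8 = 6.690 AU.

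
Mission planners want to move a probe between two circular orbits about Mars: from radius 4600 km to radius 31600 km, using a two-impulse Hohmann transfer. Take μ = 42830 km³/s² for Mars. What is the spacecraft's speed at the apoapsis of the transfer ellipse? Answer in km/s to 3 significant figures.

The Hohmann ellipse has a_t = (r₁ + r₂)/2 = 18100 km.
The apoapsis of the transfer ellipse is at r = 31600 km.
From the vis-viva equation, v = √[μ(2/r − 1/a_t)] = 0.5869 km/s.

v = 0.587 km/s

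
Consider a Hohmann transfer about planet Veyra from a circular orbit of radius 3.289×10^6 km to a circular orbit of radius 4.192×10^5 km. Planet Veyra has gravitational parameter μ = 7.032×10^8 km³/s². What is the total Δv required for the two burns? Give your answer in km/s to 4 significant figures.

Transfer-ellipse semi-major axis a_t = (r₁ + r₂)/2 = (3.289×10^6 + 4.192×10^5)/2 = 1.8541×10^6 km.
At r₁ the circular-orbit speed is v₁ = √(μ/r₁) = 14.622 km/s.
On the transfer ellipse at r₁, vis-viva equation gives v_a = √[μ(2/r₁ − 1/a_t)] = 6.9527 km/s.
First burn Δv₁ = |v_a − v₁| = 7.669 km/s.
At r₂, v₂ = √(μ/r₂) = 40.96 km/s.
Transfer-orbit speed at r₂: v_p = √[μ(2/r₂ − 1/a_t)] = 54.55 km/s.
Second burn Δv₂ = |v₂ − v_p| = 13.59 km/s.
Total Δv = Δv₁ + Δv₂ = 21.26 km/s.

Δv = 21.26 km/s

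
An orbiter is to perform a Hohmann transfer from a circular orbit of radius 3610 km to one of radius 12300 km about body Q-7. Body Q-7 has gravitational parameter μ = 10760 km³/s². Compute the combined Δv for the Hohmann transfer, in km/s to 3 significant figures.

The Hohmann ellipse has a_t = (r₁ + r₂)/2 = 7955 km.
Circular speed at r₁: v₁ = √(μ/r₁) = √(10760/3610) = 1.726444 km/s.
Transfer-orbit speed at r₁ (vis-viva equation): v_p = √[μ(2/r₁ − 1/a_t)] = 2.146767 km/s.
First burn Δv₁ = |v_p − v₁| = 0.42032 km/s.
Circular speed at r₂: v₂ = √(μ/r₂) = 0.93531 km/s.
Transfer-orbit speed at r₂: v_a = √[μ(2/r₂ − 1/a_t)] = 0.63007 km/s.
Second burn Δv₂ = |v₂ − v_a| = 0.30524 km/s.
Total Δv = Δv₁ + Δv₂ = 0.7256 km/s.

Δv = 0.726 km/s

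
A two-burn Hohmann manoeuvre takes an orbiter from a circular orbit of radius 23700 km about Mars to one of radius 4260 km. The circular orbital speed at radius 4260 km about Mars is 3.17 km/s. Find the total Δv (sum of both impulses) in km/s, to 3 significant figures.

Δv = 1.56 km/s

From the circular-orbit relation v² = μ/r at r = 4260 km: μ = v²r = (3.17)² × 4260 = 42808.3 km³/s².
Semi-major axis of the transfer orbit: a_t = (23700 + 4260)/2 = 13980 km.
At r₁ the circular-orbit speed is v₁ = √(μ/r₁) = 1.34397 km/s.
Transfer-orbit speed at r₁ (vis-viva equation): v_a = √[μ(2/r₁ − 1/a_t)] = 0.741893 km/s.
First burn Δv₁ = |v_a − v₁| = 0.60208 km/s.
At r₂, v₂ = √(μ/r₂) = 3.17000 km/s.
Transfer-orbit speed at r₂: v_p = √[μ(2/r₂ − 1/a_t)] = 4.12743 km/s.
Second burn Δv₂ = |v₂ − v_p| = 0.95743 km/s.
Total Δv = Δv₁ + Δv₂ = 1.560 km/s.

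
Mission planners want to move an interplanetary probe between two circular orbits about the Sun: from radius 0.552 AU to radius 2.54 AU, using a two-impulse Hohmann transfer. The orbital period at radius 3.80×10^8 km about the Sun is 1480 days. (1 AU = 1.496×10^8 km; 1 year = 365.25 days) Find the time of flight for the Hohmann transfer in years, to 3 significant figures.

From Kepler's third law T² = 4π²r³/μ at r = 3.80×10^8 km, T = 1480 days = 1480 × 86400 s = 1.27872×10^8 s: μ = 4π²r³/T² = 1.32483×10^11 km³/s².
In km: r₁ = 0.552 × 1.496×10^8 = 8.25792×10^7 km; r₂ = 2.54 × 1.496×10^8 = 3.79984×10^8 km.
The Hohmann ellipse has a_t = (r₁ + r₂)/2 = 2.312816×10^8 km.
Half the transfer-orbit period gives t = π√(a_t³/μ) = 3.036×10^7 s.
Converting: 3.036×10^7 s ÷ 3.15576×10^7 s/year (365.25 × 86400) = 0.962 years.

t = 0.962 years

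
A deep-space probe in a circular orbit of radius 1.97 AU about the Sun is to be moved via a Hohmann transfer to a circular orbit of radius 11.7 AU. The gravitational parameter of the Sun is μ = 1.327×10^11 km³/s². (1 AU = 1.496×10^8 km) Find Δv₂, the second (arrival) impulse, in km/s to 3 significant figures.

Δv₂ = 4.03 km/s

In km: r₁ = 1.97 × 1.496×10^8 = 2.94712×10^8 km; r₂ = 11.7 × 1.496×10^8 = 1.75032×10^9 km.
Transfer-ellipse semi-major axis a_t = (r₁ + r₂)/2 = (2.94712×10^8 + 1.75032×10^9)/2 = 1.022516×10^9 km.
On the circular orbit at r = 1.75032×10^9 km, v_c = √(μ/r) = 8.7072 km/s.
Transfer-orbit speed at the same r (vis-viva, a = a_t): v_t = √[μ(2/r − 1/a_t)] = 4.6746 km/s.
Δv₂ = |v_t − v_c| = |4.6746 − 8.7072| = 4.033 km/s.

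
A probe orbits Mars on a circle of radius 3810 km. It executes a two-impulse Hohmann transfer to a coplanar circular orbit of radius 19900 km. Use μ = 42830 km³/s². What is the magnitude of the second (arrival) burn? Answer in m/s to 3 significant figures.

Semi-major axis of the transfer orbit: a_t = (3810 + 19900)/2 = 11855 km.
Circular speed at r = 19900 km: v_c = √(μ/r) = 1.4671 km/s.
Transfer-orbit speed at the same r (vis-viva, a = a_t): v_t = √[μ(2/r − 1/a_t)] = 0.83169 km/s.
Δv₂ = |v_t − v_c| = |0.83169 − 1.4671| = 0.6354 km/s.

Δv₂ = 635 m/s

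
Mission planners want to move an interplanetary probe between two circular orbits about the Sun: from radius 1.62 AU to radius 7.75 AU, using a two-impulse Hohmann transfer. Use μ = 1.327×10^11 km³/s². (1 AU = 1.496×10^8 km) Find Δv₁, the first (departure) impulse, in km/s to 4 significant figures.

In km: r₁ = 1.62 × 1.496×10^8 = 2.42352×10^8 km; r₂ = 7.75 × 1.496×10^8 = 1.1594×10^9 km.
Semi-major axis of the transfer orbit: a_t = (2.42352×10^8 + 1.1594×10^9)/2 = 7.00876×10^8 km.
On the circular orbit at r = 2.42352×10^8 km, v_c = √(μ/r) = 23.400 km/s.
Transfer-orbit speed at the same r (vis-viva, a = a_t): v_t = √[μ(2/r − 1/a_t)] = 30.096 km/s.
Δv₁ = |v_t − v_c| = |30.096 − 23.400| = 6.696 km/s.

Δv₁ = 6.696 km/s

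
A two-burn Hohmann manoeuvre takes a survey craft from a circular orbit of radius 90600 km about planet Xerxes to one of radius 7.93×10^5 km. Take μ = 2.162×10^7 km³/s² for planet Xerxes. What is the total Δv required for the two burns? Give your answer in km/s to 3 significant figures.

The Hohmann ellipse has a_t = (r₁ + r₂)/2 = 4.418×10^5 km.
Circular speed at r₁: v₁ = √(μ/r₁) = √(2.162×10^7/90600) = 15.448 km/s.
Transfer-orbit speed at r₁ (vis-viva): v_p = √[μ(2/r₁ − 1/a_t)] = 20.696 km/s.
First burn Δv₁ = |v_p − v₁| = 5.248 km/s.
At r₂, v₂ = √(μ/r₂) = 5.2215 km/s.
Transfer-orbit speed at r₂: v_a = √[μ(2/r₂ − 1/a_t)] = 2.3645 km/s.
Second burn Δv₂ = |v₂ − v_a| = 2.857 km/s.
Total Δv = Δv₁ + Δv₂ = 8.105 km/s.

Δv = 8.11 km/s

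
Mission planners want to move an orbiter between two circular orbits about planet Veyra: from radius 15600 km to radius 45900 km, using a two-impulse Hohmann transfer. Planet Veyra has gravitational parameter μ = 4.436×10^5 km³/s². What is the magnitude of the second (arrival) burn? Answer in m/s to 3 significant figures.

Semi-major axis of the transfer orbit: a_t = (15600 + 45900)/2 = 30750 km.
Circular speed at r = 45900 km: v_c = √(μ/r) = 3.1088 km/s.
Vis-viva on the transfer ellipse at r = 45900 km gives v_t = √[μ(2/r − 1/a_t)] = 2.2143 km/s.
Δv₂ = |v_t − v_c| = |2.2143 − 3.1088| = 0.8945 km/s.

Δv₂ = 895 m/s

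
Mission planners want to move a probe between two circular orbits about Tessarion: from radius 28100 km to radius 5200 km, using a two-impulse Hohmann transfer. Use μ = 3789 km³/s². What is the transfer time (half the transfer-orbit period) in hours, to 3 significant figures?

t = 30.5 hours

Semi-major axis of the transfer orbit: a_t = (28100 + 5200)/2 = 16650 km.
Half the transfer-orbit period gives t = π√(a_t³/μ) = 1.097×10^5 s.
Converting: 1.097×10^5 s ÷ 3600 s/hour = 30.5 hours.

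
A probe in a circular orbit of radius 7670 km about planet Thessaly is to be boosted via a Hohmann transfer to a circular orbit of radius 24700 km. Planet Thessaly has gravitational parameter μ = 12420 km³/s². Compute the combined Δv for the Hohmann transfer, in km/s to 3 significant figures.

Δv = 0.520 km/s

Semi-major axis of the transfer orbit: a_t = (7670 + 24700)/2 = 16185 km.
At r₁ the circular-orbit speed is v₁ = √(μ/r₁) = 1.2725 km/s.
Transfer-orbit speed at r₁ (vis-viva equation): v_p = √[μ(2/r₁ − 1/a_t)] = 1.5720 km/s.
First burn Δv₁ = |v_p − v₁| = 0.2995 km/s.
At r₂, v₂ = √(μ/r₂) = 0.70911 km/s.
Transfer-orbit speed at r₂: v_a = √[μ(2/r₂ − 1/a_t)] = 0.48815 km/s.
Second burn Δv₂ = |v₂ − v_a| = 0.2210 km/s.
Δv = Δv₁ + Δv₂ = 0.2995 + 0.2210 = 0.5205 km/s.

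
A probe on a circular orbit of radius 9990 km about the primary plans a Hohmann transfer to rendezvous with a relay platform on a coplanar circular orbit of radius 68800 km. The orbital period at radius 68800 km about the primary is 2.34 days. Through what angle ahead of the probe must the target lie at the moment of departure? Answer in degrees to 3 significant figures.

From Kepler's third law T² = 4π²r³/μ at r = 68800 km, T = 2.34 days = 2.34 × 86400 s = 2.02176×10^5 s: μ = 4π²r³/T² = 3.14533×10^5 km³/s².
Transfer-ellipse semi-major axis a_t = (r₁ + r₂)/2 = (9990 + 68800)/2 = 39395 km.
The half-period of the transfer ellipse is t = π√(a_t³/μ) = 43800 s.
The target's mean motion on its circular orbit is ω₂ = √(μ/r₂³) = 3.1078×10^-5 rad/s.
Angle swept by the target during transfer: ω₂·t = 1.3612 rad = 77.99°.
Arrival is 180° from departure on the ellipse, so φ = 180° − 77.99° = 102°.

φ = 102°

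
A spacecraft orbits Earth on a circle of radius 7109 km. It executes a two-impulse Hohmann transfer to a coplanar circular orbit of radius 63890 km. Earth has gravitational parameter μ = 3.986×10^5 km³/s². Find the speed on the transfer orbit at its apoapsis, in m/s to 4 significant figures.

v = 1118 m/s

Transfer-ellipse semi-major axis a_t = (r₁ + r₂)/2 = (7109 + 63890)/2 = 35499.5 km.
The apoapsis of the transfer ellipse is at r = 63890 km.
From the vis-viva equation, v = √[μ(2/r − 1/a_t)] = 1.118 km/s.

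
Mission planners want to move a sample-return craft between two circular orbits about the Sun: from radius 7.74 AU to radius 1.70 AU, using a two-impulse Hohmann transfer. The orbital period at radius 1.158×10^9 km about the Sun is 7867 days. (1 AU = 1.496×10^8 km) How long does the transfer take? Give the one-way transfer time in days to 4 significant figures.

From Kepler's third law T² = 4π²r³/μ at r = 1.158×10^9 km, T = 7867 days = 7867 × 86400 s = 6.797088×10^8 s: μ = 4π²r³/T² = 1.32690×10^11 km³/s².
In km: r₁ = 7.74 × 1.496×10^8 = 1.157904×10^9 km; r₂ = 1.70 × 1.496×10^8 = 2.5432×10^8 km.
Semi-major axis of the transfer orbit: a_t = (1.157904×10^9 + 2.5432×10^8)/2 = 7.06112×10^8 km.
Half the transfer-orbit period gives t = π√(a_t³/μ) = 1.618×10^8 s.
Converting: 1.618×10^8 s ÷ 86400 s/day = 1873 days.

t = 1873 days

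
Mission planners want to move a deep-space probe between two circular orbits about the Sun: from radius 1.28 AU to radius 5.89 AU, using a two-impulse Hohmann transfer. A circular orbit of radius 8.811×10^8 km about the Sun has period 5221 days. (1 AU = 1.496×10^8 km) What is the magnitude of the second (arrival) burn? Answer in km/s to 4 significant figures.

From Kepler's third law T² = 4π²r³/μ at r = 8.811×10^8 km, T = 5221 days = 5221 × 86400 s = 4.510944×10^8 s: μ = 4π²r³/T² = 1.32709×10^11 km³/s².
In km: r₁ = 1.28 × 1.496×10^8 = 1.91488×10^8 km; r₂ = 5.89 × 1.496×10^8 = 8.81144×10^8 km.
The Hohmann ellipse has a_t = (r₁ + r₂)/2 = 5.36316×10^8 km.
On the circular orbit at r = 8.81144×10^8 km, v_c = √(μ/r) = 12.272 km/s.
Vis-viva on the transfer ellipse at r = 8.81144×10^8 km gives v_t = √[μ(2/r − 1/a_t)] = 7.3331 km/s.
Δv₂ = |v_t − v_c| = |7.3331 − 12.272| = 4.939 km/s.

Δv₂ = 4.939 km/s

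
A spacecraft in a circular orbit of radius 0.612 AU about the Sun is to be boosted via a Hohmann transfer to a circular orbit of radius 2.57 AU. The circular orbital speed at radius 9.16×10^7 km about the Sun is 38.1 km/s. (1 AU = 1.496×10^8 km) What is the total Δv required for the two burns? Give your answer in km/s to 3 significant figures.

From the circular-orbit relation v² = μ/r at r = 9.16×10^7 km: μ = v²r = (38.1)² × 9.16×10^7 = 1.32967×10^11 km³/s².
In km: r₁ = 0.612 × 1.496×10^8 = 9.15552×10^7 km; r₂ = 2.57 × 1.496×10^8 = 3.84472×10^8 km.
The Hohmann ellipse has a_t = (r₁ + r₂)/2 = 2.380136×10^8 km.
At r₁ the circular-orbit speed is v₁ = √(μ/r₁) = 38.11 km/s.
Transfer-orbit speed at r₁ (vis-viva equation): v_p = √[μ(2/r₁ − 1/a_t)] = 48.44 km/s.
First burn Δv₁ = |v_p − v₁| = 10.33 km/s.
At r₂, v₂ = √(μ/r₂) = 18.597 km/s.
Transfer-orbit speed at r₂: v_a = √[μ(2/r₂ − 1/a_t)] = 11.534 km/s.
Second burn Δv₂ = |v₂ − v_a| = 7.063 km/s.
Total Δv = Δv₁ + Δv₂ = 17.39 km/s.

Δv = 17.4 km/s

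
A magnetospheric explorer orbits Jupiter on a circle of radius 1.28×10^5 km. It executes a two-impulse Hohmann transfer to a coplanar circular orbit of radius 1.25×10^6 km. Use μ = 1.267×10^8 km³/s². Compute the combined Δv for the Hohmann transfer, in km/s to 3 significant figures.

The Hohmann ellipse has a_t = (r₁ + r₂)/2 = 6.890×10^5 km.
At r₁ the circular-orbit speed is v₁ = √(μ/r₁) = 31.462 km/s.
On the transfer ellipse at r₁, v² = μ(2/r − 1/a) gives v_p = √[μ(2/r₁ − 1/a_t)] = 42.377 km/s.
First burn Δv₁ = |v_p − v₁| = 10.915 km/s.
At r₂, v₂ = √(μ/r₂) = 10.0678 km/s.
Transfer-orbit speed at r₂: v_a = √[μ(2/r₂ − 1/a_t)] = 4.33939 km/s.
Second burn Δv₂ = |v₂ − v_a| = 5.7284 km/s.
Total Δv = Δv₁ + Δv₂ = 16.64 km/s.

Δv = 16.6 km/s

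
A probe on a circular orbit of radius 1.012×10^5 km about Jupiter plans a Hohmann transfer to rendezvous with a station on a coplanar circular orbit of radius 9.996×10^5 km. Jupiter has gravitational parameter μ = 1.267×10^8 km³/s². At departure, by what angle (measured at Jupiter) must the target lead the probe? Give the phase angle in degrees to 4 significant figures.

The Hohmann ellipse has a_t = (r₁ + r₂)/2 = 5.504×10^5 km.
The half-period of the transfer ellipse is t = π√(a_t³/μ) = 1.140×10^5 s.
Target angular speed ω₂ = √(μ/r₂³) = 1.126×10^-5 rad/s.
Angle swept by the target during transfer: ω₂·t = 1.2836 rad = 73.54°.
Arrival is 180° from departure on the ellipse, so φ = 180° − 73.54° = 106.5°.

φ = 106.5°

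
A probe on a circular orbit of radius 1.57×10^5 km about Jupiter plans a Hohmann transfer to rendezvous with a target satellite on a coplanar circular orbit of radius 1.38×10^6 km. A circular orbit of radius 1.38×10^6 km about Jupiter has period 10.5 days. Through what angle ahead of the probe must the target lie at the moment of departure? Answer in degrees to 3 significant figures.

From Kepler's third law T² = 4π²r³/μ at r = 1.38×10^6 km, T = 10.5 days = 10.5 × 86400 s = 9.072×10^5 s: μ = 4π²r³/T² = 1.26064×10^8 km³/s².
Transfer-ellipse semi-major axis a_t = (r₁ + r₂)/2 = (1.570×10^5 + 1.380×10^6)/2 = 7.685×10^5 km.
Transfer time t = π√(a_t³/μ) = 1.88504×10^5 s.
The target's mean motion on its circular orbit is ω₂ = √(μ/r₂³) = 6.92591×10^-6 rad/s.
Angle swept by the target during transfer: ω₂·t = 1.30556 rad = 74.80°.
Arrival is 180° from departure on the ellipse, so φ = 180° − 74.80° = 105°.

φ = 105°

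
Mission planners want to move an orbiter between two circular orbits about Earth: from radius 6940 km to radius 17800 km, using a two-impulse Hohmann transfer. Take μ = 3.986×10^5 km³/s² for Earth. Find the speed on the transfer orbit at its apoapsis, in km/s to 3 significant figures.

Transfer-ellipse semi-major axis a_t = (r₁ + r₂)/2 = (6940 + 17800)/2 = 12370 km.
At apoapsis, r = 17800 km.
From the vis-viva equation, v = √[μ(2/r − 1/a_t)] = 3.544 km/s.

v = 3.54 km/s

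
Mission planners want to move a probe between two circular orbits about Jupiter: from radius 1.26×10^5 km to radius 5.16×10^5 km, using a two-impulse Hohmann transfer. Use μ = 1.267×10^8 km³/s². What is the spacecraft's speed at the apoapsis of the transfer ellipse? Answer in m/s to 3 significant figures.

v = 9820 m/s

Transfer-ellipse semi-major axis a_t = (r₁ + r₂)/2 = (1.260×10^5 + 5.160×10^5)/2 = 3.210×10^5 km.
At apoapsis, r = 5.160×10^5 km.
Applying v² = μ(2/r − 1/a_t): v = 9.817 km/s.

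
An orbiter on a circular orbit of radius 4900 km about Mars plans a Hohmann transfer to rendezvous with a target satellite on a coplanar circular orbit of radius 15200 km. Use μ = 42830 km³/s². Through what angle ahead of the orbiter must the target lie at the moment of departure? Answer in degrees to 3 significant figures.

φ = 83.2°

The Hohmann ellipse has a_t = (r₁ + r₂)/2 = 10050 km.
The half-period of the transfer ellipse is t = π√(a_t³/μ) = 15294 s.
Target angular speed ω₂ = √(μ/r₂³) = 1.1044×10^-4 rad/s.
Angle swept by the target during transfer: ω₂·t = 1.689 rad = 96.77°.
Arrival is 180° from departure on the ellipse, so φ = 180° − 96.77° = 83.2°.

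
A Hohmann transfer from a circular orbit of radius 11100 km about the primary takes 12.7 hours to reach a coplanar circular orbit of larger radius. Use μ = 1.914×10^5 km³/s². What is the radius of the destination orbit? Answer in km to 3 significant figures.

Transfer time t = 12.7 hours = 45720 s, and t = π√(a_t³/μ).
So a_t = (μ t²/π²)^(1/3) = (1.914×10^5 × (45720)² / π²)^(1/3) = 34352 km.
Since a_t = (r₁ + r₂)/2, r₂ = 2a_t − r₁ = 2×34352 − 11100 = 57604 km.

r₂ = 57600 km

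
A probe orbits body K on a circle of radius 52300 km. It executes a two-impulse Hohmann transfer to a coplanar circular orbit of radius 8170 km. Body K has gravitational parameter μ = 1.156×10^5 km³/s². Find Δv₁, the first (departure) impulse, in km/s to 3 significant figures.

Δv₁ = 0.714 km/s

Transfer-ellipse semi-major axis a_t = (r₁ + r₂)/2 = (52300 + 8170)/2 = 30235 km.
On the circular orbit at r = 52300 km, v_c = √(μ/r) = 1.4867 km/s.
Vis-viva on the transfer ellipse at r = 52300 km gives v_t = √[μ(2/r − 1/a_t)] = 0.77283 km/s.
Δv₁ = |v_t − v_c| = |0.77283 − 1.4867| = 0.7139 km/s.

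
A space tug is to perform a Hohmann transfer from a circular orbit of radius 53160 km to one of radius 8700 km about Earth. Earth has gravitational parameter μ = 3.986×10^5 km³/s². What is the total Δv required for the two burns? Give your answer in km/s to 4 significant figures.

Transfer-ellipse semi-major axis a_t = (r₁ + r₂)/2 = (53160 + 8700)/2 = 30930 km.
At r₁ the circular-orbit speed is v₁ = √(μ/r₁) = 2.738 km/s.
Transfer-orbit speed at r₁ (v² = μ(2/r − 1/a)): v_a = √[μ(2/r₁ − 1/a_t)] = 1.452 km/s.
First burn Δv₁ = |v_a − v₁| = 1.286 km/s.
Circular speed at r₂: v₂ = √(μ/r₂) = 6.769 km/s.
Transfer-orbit speed at r₂: v_p = √[μ(2/r₂ − 1/a_t)] = 8.874 km/s.
Second burn Δv₂ = |v₂ − v_p| = 2.105 km/s.
Δv = Δv₁ + Δv₂ = 1.286 + 2.105 = 3.391 km/s.

Δv = 3.391 km/s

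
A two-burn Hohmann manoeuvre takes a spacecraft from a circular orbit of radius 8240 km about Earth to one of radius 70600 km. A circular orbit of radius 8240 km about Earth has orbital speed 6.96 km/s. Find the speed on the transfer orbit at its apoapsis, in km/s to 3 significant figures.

From the circular-orbit relation v² = μ/r at r = 8240 km: μ = v²r = (6.96)² × 8240 = 3.99159×10^5 km³/s².
The Hohmann ellipse has a_t = (r₁ + r₂)/2 = 39420 km.
At apoapsis, r = 70600 km.
Applying v² = μ(2/r − 1/a_t): v = 1.087 km/s.

v = 1.09 km/s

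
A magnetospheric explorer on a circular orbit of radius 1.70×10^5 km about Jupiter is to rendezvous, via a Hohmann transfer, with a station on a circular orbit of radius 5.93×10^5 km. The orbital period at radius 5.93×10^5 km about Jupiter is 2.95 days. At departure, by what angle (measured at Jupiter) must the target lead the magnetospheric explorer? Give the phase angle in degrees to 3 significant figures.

φ = 87.1°

From Kepler's third law T² = 4π²r³/μ at r = 5.93×10^5 km, T = 2.95 days = 2.95 × 86400 s = 2.5488×10^5 s: μ = 4π²r³/T² = 1.26722×10^8 km³/s².
The Hohmann ellipse has a_t = (r₁ + r₂)/2 = 3.815×10^5 km.
Transfer time t = π√(a_t³/μ) = 65760 s.
The target's mean motion on its circular orbit is ω₂ = √(μ/r₂³) = 2.465×10^-5 rad/s.
Angle swept by the target during transfer: ω₂·t = 1.621 rad = 92.88°.
The magnetospheric explorer traverses 180° on the transfer ellipse, so the target must lead by 180° − 92.88° = 87.1°.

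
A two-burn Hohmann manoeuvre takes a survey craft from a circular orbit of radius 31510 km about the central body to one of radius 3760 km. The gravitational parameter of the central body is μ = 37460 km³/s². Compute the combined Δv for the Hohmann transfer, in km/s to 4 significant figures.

Δv = 1.650 km/s

Semi-major axis of the transfer orbit: a_t = (31510 + 3760)/2 = 17635 km.
At r₁ the circular-orbit speed is v₁ = √(μ/r₁) = 1.09033 km/s.
Transfer-orbit speed at r₁ (v² = μ(2/r − 1/a)): v_a = √[μ(2/r₁ − 1/a_t)] = 0.503461 km/s.
First burn Δv₁ = |v_a − v₁| = 0.5869 km/s.
Circular speed at r₂: v₂ = √(μ/r₂) = 3.156 km/s.
Transfer-orbit speed at r₂: v_p = √[μ(2/r₂ − 1/a_t)] = 4.219 km/s.
Second burn Δv₂ = |v₂ − v_p| = 1.063 km/s.
Total Δv = Δv₁ + Δv₂ = 1.650 km/s.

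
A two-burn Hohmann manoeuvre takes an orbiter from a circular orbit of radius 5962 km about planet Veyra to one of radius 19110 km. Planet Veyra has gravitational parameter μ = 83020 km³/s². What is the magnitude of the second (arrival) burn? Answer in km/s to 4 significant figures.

Transfer-ellipse semi-major axis a_t = (r₁ + r₂)/2 = (5962 + 19110)/2 = 12536 km.
Circular speed at r = 19110 km: v_c = √(μ/r) = 2.0843 km/s.
Vis-viva on the transfer ellipse at r = 19110 km gives v_t = √[μ(2/r − 1/a_t)] = 1.4374 km/s.
Δv₂ = |v_t − v_c| = |1.4374 − 2.0843| = 0.6469 km/s.

Δv₂ = 0.6469 km/s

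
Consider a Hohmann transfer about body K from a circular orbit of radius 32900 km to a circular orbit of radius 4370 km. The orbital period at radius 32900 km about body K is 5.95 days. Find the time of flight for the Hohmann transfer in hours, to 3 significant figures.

t = 30.4 hours

From Kepler's third law T² = 4π²r³/μ at r = 32900 km, T = 5.95 days = 5.95 × 86400 s = 5.1408×10^5 s: μ = 4π²r³/T² = 5319.69 km³/s².
The Hohmann ellipse has a_t = (r₁ + r₂)/2 = 18635 km.
Half the transfer-orbit period gives t = π√(a_t³/μ) = 1.096×10^5 s.
Converting: 1.096×10^5 s ÷ 3600 s/hour = 30.4 hours.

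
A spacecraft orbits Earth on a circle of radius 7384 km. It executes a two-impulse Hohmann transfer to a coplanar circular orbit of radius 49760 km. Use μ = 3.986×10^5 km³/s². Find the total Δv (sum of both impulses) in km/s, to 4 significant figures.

Transfer-ellipse semi-major axis a_t = (r₁ + r₂)/2 = (7384 + 49760)/2 = 28572 km.
Circular speed at r₁: v₁ = √(μ/r₁) = √(3.986×10^5/7384) = 7.347 km/s.
Transfer-orbit speed at r₁ (vis-viva): v_p = √[μ(2/r₁ − 1/a_t)] = 9.696 km/s.
First burn Δv₁ = |v_p − v₁| = 2.349 km/s.
Circular speed at r₂: v₂ = √(μ/r₂) = 2.830 km/s.
Transfer-orbit speed at r₂: v_a = √[μ(2/r₂ − 1/a_t)] = 1.439 km/s.
Second burn Δv₂ = |v₂ − v_a| = 1.391 km/s.
Total Δv = Δv₁ + Δv₂ = 3.740 km/s.

Δv = 3.740 km/s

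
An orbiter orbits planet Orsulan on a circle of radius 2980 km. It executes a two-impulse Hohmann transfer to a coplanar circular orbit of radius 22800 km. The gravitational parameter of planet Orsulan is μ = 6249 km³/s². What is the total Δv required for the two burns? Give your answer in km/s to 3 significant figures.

Δv = 0.750 km/s

The Hohmann ellipse has a_t = (r₁ + r₂)/2 = 12890 km.
Circular speed at r₁: v₁ = √(μ/r₁) = √(6249/2980) = 1.4481 km/s.
On the transfer ellipse at r₁, vis-viva gives v_p = √[μ(2/r₁ − 1/a_t)] = 1.9259 km/s.
First burn Δv₁ = |v_p − v₁| = 0.4778 km/s.
Circular speed at r₂: v₂ = √(μ/r₂) = 0.5235 km/s.
Transfer-orbit speed at r₂: v_a = √[μ(2/r₂ − 1/a_t)] = 0.2517 km/s.
Second burn Δv₂ = |v₂ − v_a| = 0.2718 km/s.
Δv = Δv₁ + Δv₂ = 0.4778 + 0.2718 = 0.7496 km/s.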